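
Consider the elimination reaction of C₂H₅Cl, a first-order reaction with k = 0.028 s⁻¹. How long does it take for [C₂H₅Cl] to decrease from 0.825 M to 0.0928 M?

78.03 s

Step 1: For first-order: t = ln([C₂H₅Cl]₀/[C₂H₅Cl])/k
Step 2: t = ln(0.825/0.0928)/0.028
Step 3: t = ln(8.89)/0.028
Step 4: t = 2.185/0.028 = 78.03 s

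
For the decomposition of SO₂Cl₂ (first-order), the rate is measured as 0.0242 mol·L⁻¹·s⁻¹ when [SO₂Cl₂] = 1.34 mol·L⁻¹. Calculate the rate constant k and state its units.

0.01806 s⁻¹

Step 1: rate = k[SO₂Cl₂]^1, so k = rate / [SO₂Cl₂]^1.
Step 2: k = 0.0242 / (1.34)^1 = 0.0242 / 1.34.
Step 3: k = 0.01806 s⁻¹.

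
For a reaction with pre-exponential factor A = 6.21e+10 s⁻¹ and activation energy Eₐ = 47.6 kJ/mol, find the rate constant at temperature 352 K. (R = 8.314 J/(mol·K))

5.36e+03 s⁻¹

Step 1: Use the Arrhenius equation: k = A × exp(-Eₐ/RT)
Step 2: Convert Eₐ to J/mol: 47.6 kJ/mol = 47600 J/mol
Step 3: Calculate the exponent: -Eₐ/(RT) = -47600/(8.314 × 352) = -16.26501
Step 4: k = 6.21e+10 × exp(-16.26501)
Step 5: k = 6.21e+10 × 8.63368e-08 = 5.3615e+03 s⁻¹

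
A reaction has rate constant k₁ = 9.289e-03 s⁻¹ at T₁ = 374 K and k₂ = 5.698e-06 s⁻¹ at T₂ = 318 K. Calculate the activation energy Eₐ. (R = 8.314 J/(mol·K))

130.6 kJ/mol

Step 1: Use the two-temperature Arrhenius form: ln(k₂/k₁) = -Eₐ/R × (1/T₂ - 1/T₁)
Step 2: ln(k₂/k₁) = ln(5.698e-06/9.289e-03) = ln(0.000613414) = -7.39647
Step 3: 1/T₂ - 1/T₁ = 1/318 - 1/374 = 4.708573e-04 K⁻¹
Step 4: Eₐ = -R × ln(k₂/k₁) / (1/T₂ - 1/T₁) = -8.314 × -7.39647 / 4.708573e-04
Step 5: Eₐ = 1.3060e+05 J/mol = 130.6 kJ/mol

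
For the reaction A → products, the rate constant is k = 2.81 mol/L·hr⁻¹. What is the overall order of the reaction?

zeroth order (0)

Step 1: The units of k for an nth-order reaction are (concentration)^(1-n)·(time)⁻¹.
Step 2: Here k has units mol/L·hr⁻¹, so the concentration exponent is 1.
Step 3: 1 - n = 1 ⇒ n = 0. The reaction is zeroth order.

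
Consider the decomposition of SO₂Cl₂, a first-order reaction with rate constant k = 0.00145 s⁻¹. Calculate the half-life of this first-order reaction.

478 s

Step 1: For a first-order reaction, t₁/₂ = ln(2)/k
Step 2: t₁/₂ = ln(2)/0.00145
Step 3: t₁/₂ = 0.6931/0.00145 = 478 s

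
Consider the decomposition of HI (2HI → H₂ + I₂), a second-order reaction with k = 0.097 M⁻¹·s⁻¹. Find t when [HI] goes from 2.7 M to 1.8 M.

1.909 s

Step 1: For second-order: t = (1/[HI] - 1/[HI]₀)/k
Step 2: t = (1/1.8 - 1/2.7)/0.097
Step 3: t = (0.5556 - 0.3704)/0.097
Step 4: t = 0.1852/0.097 = 1.909 s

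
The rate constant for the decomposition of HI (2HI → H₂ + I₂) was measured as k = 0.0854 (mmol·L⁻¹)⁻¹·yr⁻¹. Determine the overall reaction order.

second order (2)

Step 1: The units of k for an nth-order reaction are (concentration)^(1-n)·(time)⁻¹.
Step 2: Here k has units (mmol·L⁻¹)⁻¹·yr⁻¹, so the concentration exponent is -1.
Step 3: 1 - n = -1 ⇒ n = 2. The reaction is second order.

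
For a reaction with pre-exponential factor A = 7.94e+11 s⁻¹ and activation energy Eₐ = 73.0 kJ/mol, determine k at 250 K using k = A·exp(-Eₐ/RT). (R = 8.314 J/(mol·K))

4.43e-04 s⁻¹

Step 1: Use the Arrhenius equation: k = A × exp(-Eₐ/RT)
Step 2: Convert Eₐ to J/mol: 73.0 kJ/mol = 73000 J/mol
Step 3: Calculate the exponent: -Eₐ/(RT) = -73000/(8.314 × 250) = -35.12148
Step 4: k = 7.94e+11 × exp(-35.12148)
Step 5: k = 7.94e+11 × 5.58387e-16 = 4.4336e-04 s⁻¹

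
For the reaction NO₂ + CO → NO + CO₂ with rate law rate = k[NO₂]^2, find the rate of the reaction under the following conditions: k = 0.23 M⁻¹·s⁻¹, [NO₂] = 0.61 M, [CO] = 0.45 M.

0.08558 M/s

Step 1: The rate law is rate = k[NO₂]^2
Step 2: Note that the rate does not depend on [CO] (zero order in CO).
Step 3: rate = 0.23 × (0.61)^2 = 0.085583 M/s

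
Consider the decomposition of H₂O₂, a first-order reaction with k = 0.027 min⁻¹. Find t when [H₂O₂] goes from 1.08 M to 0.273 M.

50.93 min

Step 1: For first-order: t = ln([H₂O₂]₀/[H₂O₂])/k
Step 2: t = ln(1.08/0.273)/0.027
Step 3: t = ln(3.956)/0.027
Step 4: t = 1.375/0.027 = 50.93 min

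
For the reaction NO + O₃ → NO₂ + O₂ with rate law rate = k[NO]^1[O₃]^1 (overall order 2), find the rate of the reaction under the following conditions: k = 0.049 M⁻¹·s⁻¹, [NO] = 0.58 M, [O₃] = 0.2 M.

0.005684 M/s

Step 1: The rate law is rate = k[NO]^1[O₃]^1, overall order = 1+1 = 2
Step 2: Substitute values: rate = 0.049 × (0.58)^1 × (0.2)^1
Step 3: rate = 0.049 × 0.58 × 0.2 = 0.005684 M/s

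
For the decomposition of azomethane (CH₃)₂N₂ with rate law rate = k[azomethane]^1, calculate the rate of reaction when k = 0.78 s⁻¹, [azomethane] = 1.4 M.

1.092 M/s

Step 1: Identify the rate law: rate = k[azomethane]^1
Step 2: Substitute values: rate = 0.78 × (1.4)^1
Step 3: Calculate: rate = 0.78 × 1.4 = 1.092 M/s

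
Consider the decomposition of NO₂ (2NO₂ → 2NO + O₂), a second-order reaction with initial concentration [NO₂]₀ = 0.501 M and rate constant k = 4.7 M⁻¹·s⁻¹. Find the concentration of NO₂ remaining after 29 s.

0.007231 M

Step 1: For a second-order reaction: 1/[NO₂] = 1/[NO₂]₀ + kt
Step 2: 1/[NO₂] = 1/0.501 + 4.7 × 29
Step 3: 1/[NO₂] = 1.996 + 136.3 = 138.3
Step 4: [NO₂] = 1/138.3 = 0.007231 M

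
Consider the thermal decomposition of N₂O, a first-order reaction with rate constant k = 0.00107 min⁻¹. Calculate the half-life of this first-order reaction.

647.8 min

Step 1: For a first-order reaction, t₁/₂ = ln(2)/k
Step 2: t₁/₂ = ln(2)/0.00107
Step 3: t₁/₂ = 0.6931/0.00107 = 647.8 min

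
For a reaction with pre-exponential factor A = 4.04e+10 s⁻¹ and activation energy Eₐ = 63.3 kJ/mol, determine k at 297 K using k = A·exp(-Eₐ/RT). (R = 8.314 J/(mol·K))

2.97e-01 s⁻¹

Step 1: Use the Arrhenius equation: k = A × exp(-Eₐ/RT)
Step 2: Convert Eₐ to J/mol: 63.3 kJ/mol = 63300 J/mol
Step 3: Calculate the exponent: -Eₐ/(RT) = -63300/(8.314 × 297) = -25.63523
Step 4: k = 4.04e+10 × exp(-25.63523)
Step 5: k = 4.04e+10 × 7.35802e-12 = 2.9726e-01 s⁻¹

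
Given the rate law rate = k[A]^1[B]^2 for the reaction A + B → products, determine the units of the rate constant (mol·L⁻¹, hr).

(mol·L⁻¹)⁻²·hr⁻¹

Step 1: Overall order = 1 + 2 = 3.
Step 2: rate has units mol·L⁻¹·hr⁻¹; [A]^1[B]^2 has units (mol·L⁻¹)^3.
Step 3: k = rate/([A]^1[B]^2), so units of k = (mol·L⁻¹)^(1-3)·hr⁻¹ = (mol·L⁻¹)⁻²·hr⁻¹.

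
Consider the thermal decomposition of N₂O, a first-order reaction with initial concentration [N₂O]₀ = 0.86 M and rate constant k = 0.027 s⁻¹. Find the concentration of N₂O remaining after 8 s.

0.6929 M

Step 1: For a first-order reaction: [N₂O] = [N₂O]₀ × e^(-kt)
Step 2: [N₂O] = 0.86 × e^(-0.027 × 8)
Step 3: [N₂O] = 0.86 × e^(-0.216)
Step 4: [N₂O] = 0.86 × 0.805735 = 0.6929 M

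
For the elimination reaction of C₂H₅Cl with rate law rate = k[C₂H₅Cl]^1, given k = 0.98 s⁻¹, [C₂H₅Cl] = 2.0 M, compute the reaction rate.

1.96 M/s

Step 1: Identify the rate law: rate = k[C₂H₅Cl]^1
Step 2: Substitute values: rate = 0.98 × (2.0)^1
Step 3: Calculate: rate = 0.98 × 2 = 1.96 M/s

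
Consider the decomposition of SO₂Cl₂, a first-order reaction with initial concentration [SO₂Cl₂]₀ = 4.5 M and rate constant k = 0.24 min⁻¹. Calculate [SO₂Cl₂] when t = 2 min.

2.785 M

Step 1: For a first-order reaction: [SO₂Cl₂] = [SO₂Cl₂]₀ × e^(-kt)
Step 2: [SO₂Cl₂] = 4.5 × e^(-0.24 × 2)
Step 3: [SO₂Cl₂] = 4.5 × e^(-0.48)
Step 4: [SO₂Cl₂] = 4.5 × 0.618783 = 2.785 M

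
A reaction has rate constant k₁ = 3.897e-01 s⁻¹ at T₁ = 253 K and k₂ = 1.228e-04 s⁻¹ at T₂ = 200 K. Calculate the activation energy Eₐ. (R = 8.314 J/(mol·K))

64.0 kJ/mol

Step 1: Use the two-temperature Arrhenius form: ln(k₂/k₁) = -Eₐ/R × (1/T₂ - 1/T₁)
Step 2: ln(k₂/k₁) = ln(1.228e-04/3.897e-01) = ln(0.000315114) = -8.06258
Step 3: 1/T₂ - 1/T₁ = 1/200 - 1/253 = 1.047431e-03 K⁻¹
Step 4: Eₐ = -R × ln(k₂/k₁) / (1/T₂ - 1/T₁) = -8.314 × -8.06258 / 1.047431e-03
Step 5: Eₐ = 6.3997e+04 J/mol = 64.0 kJ/mol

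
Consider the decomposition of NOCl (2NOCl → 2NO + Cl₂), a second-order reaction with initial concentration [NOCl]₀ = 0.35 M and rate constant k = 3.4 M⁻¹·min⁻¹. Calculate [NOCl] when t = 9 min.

0.02989 M

Step 1: For a second-order reaction: 1/[NOCl] = 1/[NOCl]₀ + kt
Step 2: 1/[NOCl] = 1/0.35 + 3.4 × 9
Step 3: 1/[NOCl] = 2.857 + 30.6 = 33.46
Step 4: [NOCl] = 1/33.46 = 0.02989 M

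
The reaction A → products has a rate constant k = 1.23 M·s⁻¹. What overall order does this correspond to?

zeroth order (0)

Step 1: The units of k for an nth-order reaction are (concentration)^(1-n)·(time)⁻¹.
Step 2: Here k has units M·s⁻¹, so the concentration exponent is 1.
Step 3: 1 - n = 1 ⇒ n = 0. The reaction is zeroth order.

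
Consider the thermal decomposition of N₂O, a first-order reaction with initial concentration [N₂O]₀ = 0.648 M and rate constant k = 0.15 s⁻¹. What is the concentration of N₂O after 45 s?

0.0007587 M

Step 1: For a first-order reaction: [N₂O] = [N₂O]₀ × e^(-kt)
Step 2: [N₂O] = 0.648 × e^(-0.15 × 45)
Step 3: [N₂O] = 0.648 × e^(-6.75)
Step 4: [N₂O] = 0.648 × 0.00117088 = 0.0007587 M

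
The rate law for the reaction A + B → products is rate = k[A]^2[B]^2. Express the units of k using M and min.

M⁻³·min⁻¹

Step 1: Overall order = 2 + 2 = 4.
Step 2: rate has units M·min⁻¹; [A]^2[B]^2 has units M^4.
Step 3: k = rate/([A]^2[B]^2), so units of k = M^(1-4)·min⁻¹ = M⁻³·min⁻¹.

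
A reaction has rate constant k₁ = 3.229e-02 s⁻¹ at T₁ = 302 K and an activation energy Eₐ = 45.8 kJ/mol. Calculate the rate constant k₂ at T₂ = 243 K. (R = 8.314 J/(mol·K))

3.851e-04 s⁻¹

Step 1: Use the two-temperature Arrhenius form: ln(k₂/k₁) = -Eₐ/R × (1/T₂ - 1/T₁)
Step 2: Convert Eₐ to J/mol: 45.8 kJ/mol = 45800 J/mol
Step 3: 1/T₂ - 1/T₁ = 1/243 - 1/302 = 8.039681e-04 K⁻¹
Step 4: ln(k₂/k₁) = -45800/8.314 × 8.039681e-04 = -4.42888
Step 5: k₂ = k₁ × exp(-4.42888) = 3.229e-02 × 1.19278e-02 = 3.851e-04 s⁻¹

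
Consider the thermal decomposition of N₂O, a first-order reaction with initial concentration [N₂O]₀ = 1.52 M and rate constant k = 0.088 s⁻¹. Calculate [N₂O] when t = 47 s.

0.0243 M

Step 1: For a first-order reaction: [N₂O] = [N₂O]₀ × e^(-kt)
Step 2: [N₂O] = 1.52 × e^(-0.088 × 47)
Step 3: [N₂O] = 1.52 × e^(-4.136)
Step 4: [N₂O] = 1.52 × 0.0159867 = 0.0243 M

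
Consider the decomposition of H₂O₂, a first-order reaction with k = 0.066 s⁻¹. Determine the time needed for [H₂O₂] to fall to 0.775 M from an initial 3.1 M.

21 s

Step 1: For first-order: t = ln([H₂O₂]₀/[H₂O₂])/k
Step 2: t = ln(3.1/0.775)/0.066
Step 3: t = ln(4)/0.066
Step 4: t = 1.386/0.066 = 21 s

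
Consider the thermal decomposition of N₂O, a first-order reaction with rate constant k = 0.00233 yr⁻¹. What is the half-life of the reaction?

297.5 yr

Step 1: For a first-order reaction, t₁/₂ = ln(2)/k
Step 2: t₁/₂ = ln(2)/0.00233
Step 3: t₁/₂ = 0.6931/0.00233 = 297.5 yr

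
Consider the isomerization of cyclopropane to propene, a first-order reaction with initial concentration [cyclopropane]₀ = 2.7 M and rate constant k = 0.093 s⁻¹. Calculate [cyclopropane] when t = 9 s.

1.169 M

Step 1: For a first-order reaction: [cyclopropane] = [cyclopropane]₀ × e^(-kt)
Step 2: [cyclopropane] = 2.7 × e^(-0.093 × 9)
Step 3: [cyclopropane] = 2.7 × e^(-0.837)
Step 4: [cyclopropane] = 2.7 × 0.433008 = 1.169 M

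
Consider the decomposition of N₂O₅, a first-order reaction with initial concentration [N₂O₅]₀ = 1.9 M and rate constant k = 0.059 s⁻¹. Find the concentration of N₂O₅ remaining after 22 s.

0.5188 M

Step 1: For a first-order reaction: [N₂O₅] = [N₂O₅]₀ × e^(-kt)
Step 2: [N₂O₅] = 1.9 × e^(-0.059 × 22)
Step 3: [N₂O₅] = 1.9 × e^(-1.298)
Step 4: [N₂O₅] = 1.9 × 0.273077 = 0.5188 M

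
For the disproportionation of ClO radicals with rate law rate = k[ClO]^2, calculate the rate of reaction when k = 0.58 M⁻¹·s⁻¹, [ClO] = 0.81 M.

0.3805 M/s

Step 1: Identify the rate law: rate = k[ClO]^2
Step 2: Substitute values: rate = 0.58 × (0.81)^2
Step 3: Calculate: rate = 0.58 × 0.6561 = 0.380538 M/s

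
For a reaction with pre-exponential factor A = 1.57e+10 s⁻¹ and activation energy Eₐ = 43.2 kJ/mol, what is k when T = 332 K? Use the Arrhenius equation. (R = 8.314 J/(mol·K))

2.51e+03 s⁻¹

Step 1: Use the Arrhenius equation: k = A × exp(-Eₐ/RT)
Step 2: Convert Eₐ to J/mol: 43.2 kJ/mol = 43200 J/mol
Step 3: Calculate the exponent: -Eₐ/(RT) = -43200/(8.314 × 332) = -15.65077
Step 4: k = 1.57e+10 × exp(-15.65077)
Step 5: k = 1.57e+10 × 1.59572e-07 = 2.5053e+03 s⁻¹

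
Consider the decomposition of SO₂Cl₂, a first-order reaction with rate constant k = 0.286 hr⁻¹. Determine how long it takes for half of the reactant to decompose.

2.424 hr

Step 1: For a first-order reaction, t₁/₂ = ln(2)/k
Step 2: t₁/₂ = ln(2)/0.286
Step 3: t₁/₂ = 0.6931/0.286 = 2.424 hr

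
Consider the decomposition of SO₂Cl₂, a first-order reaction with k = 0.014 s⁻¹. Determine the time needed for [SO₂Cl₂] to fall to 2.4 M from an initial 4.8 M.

49.51 s

Step 1: For first-order: t = ln([SO₂Cl₂]₀/[SO₂Cl₂])/k
Step 2: t = ln(4.8/2.4)/0.014
Step 3: t = ln(2)/0.014
Step 4: t = 0.6931/0.014 = 49.51 s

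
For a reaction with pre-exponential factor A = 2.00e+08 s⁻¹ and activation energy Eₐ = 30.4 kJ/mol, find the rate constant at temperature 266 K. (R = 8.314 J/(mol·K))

2.14e+02 s⁻¹

Step 1: Use the Arrhenius equation: k = A × exp(-Eₐ/RT)
Step 2: Convert Eₐ to J/mol: 30.4 kJ/mol = 30400 J/mol
Step 3: Calculate the exponent: -Eₐ/(RT) = -30400/(8.314 × 266) = -13.74618
Step 4: k = 2.00e+08 × exp(-13.74618)
Step 5: k = 2.00e+08 × 1.07179e-06 = 2.1436e+02 s⁻¹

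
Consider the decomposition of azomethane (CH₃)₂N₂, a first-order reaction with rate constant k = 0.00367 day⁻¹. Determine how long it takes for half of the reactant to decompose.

188.9 day

Step 1: For a first-order reaction, t₁/₂ = ln(2)/k
Step 2: t₁/₂ = ln(2)/0.00367
Step 3: t₁/₂ = 0.6931/0.00367 = 188.9 day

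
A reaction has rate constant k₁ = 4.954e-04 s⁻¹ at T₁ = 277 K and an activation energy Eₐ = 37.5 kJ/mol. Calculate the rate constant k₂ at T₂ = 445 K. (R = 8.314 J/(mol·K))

2.316e-01 s⁻¹

Step 1: Use the two-temperature Arrhenius form: ln(k₂/k₁) = -Eₐ/R × (1/T₂ - 1/T₁)
Step 2: Convert Eₐ to J/mol: 37.5 kJ/mol = 37500 J/mol
Step 3: 1/T₂ - 1/T₁ = 1/445 - 1/277 = -1.362917e-03 K⁻¹
Step 4: ln(k₂/k₁) = -37500/8.314 × -1.362917e-03 = 6.14739
Step 5: k₂ = k₁ × exp(6.14739) = 4.954e-04 × 4.67496e+02 = 2.316e-01 s⁻¹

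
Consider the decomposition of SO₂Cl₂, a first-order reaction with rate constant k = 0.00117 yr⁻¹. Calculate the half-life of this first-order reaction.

592.4 yr

Step 1: For a first-order reaction, t₁/₂ = ln(2)/k
Step 2: t₁/₂ = ln(2)/0.00117
Step 3: t₁/₂ = 0.6931/0.00117 = 592.4 yr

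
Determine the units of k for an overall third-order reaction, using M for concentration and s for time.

M⁻²·s⁻¹

Step 1: For overall order n, rate = k × (concentration)^n.
Step 2: Rate has units M·s⁻¹; concentration term has units M^3.
Step 3: k = rate / (concentration)^n, so units of k = M^(1-3)·s⁻¹ = M⁻²·s⁻¹.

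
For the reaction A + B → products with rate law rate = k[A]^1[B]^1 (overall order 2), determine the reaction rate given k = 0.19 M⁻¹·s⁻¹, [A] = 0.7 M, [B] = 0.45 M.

0.05985 M/s

Step 1: The rate law is rate = k[A]^1[B]^1, overall order = 1+1 = 2
Step 2: Substitute values: rate = 0.19 × (0.7)^1 × (0.45)^1
Step 3: rate = 0.19 × 0.7 × 0.45 = 0.05985 M/s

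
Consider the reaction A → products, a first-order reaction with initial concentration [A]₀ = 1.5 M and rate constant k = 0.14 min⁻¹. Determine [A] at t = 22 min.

0.06894 M

Step 1: For a first-order reaction: [A] = [A]₀ × e^(-kt)
Step 2: [A] = 1.5 × e^(-0.14 × 22)
Step 3: [A] = 1.5 × e^(-3.08)
Step 4: [A] = 1.5 × 0.0459593 = 0.06894 M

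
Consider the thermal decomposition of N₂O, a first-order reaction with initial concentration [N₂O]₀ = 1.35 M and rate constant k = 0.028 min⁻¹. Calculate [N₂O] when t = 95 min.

0.09443 M

Step 1: For a first-order reaction: [N₂O] = [N₂O]₀ × e^(-kt)
Step 2: [N₂O] = 1.35 × e^(-0.028 × 95)
Step 3: [N₂O] = 1.35 × e^(-2.66)
Step 4: [N₂O] = 1.35 × 0.0699482 = 0.09443 M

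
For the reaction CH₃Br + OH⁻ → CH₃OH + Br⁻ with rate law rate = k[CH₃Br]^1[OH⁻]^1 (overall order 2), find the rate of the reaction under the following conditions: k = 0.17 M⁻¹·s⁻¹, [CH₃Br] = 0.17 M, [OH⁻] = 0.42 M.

0.01214 M/s

Step 1: The rate law is rate = k[CH₃Br]^1[OH⁻]^1, overall order = 1+1 = 2
Step 2: Substitute values: rate = 0.17 × (0.17)^1 × (0.42)^1
Step 3: rate = 0.17 × 0.17 × 0.42 = 0.012138 M/s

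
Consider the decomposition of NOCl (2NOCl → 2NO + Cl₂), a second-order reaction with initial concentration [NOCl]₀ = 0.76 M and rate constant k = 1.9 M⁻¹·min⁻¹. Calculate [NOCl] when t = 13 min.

0.03844 M

Step 1: For a second-order reaction: 1/[NOCl] = 1/[NOCl]₀ + kt
Step 2: 1/[NOCl] = 1/0.76 + 1.9 × 13
Step 3: 1/[NOCl] = 1.316 + 24.7 = 26.02
Step 4: [NOCl] = 1/26.02 = 0.03844 M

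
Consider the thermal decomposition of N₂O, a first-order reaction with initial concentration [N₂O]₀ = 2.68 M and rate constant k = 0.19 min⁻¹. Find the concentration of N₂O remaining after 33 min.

0.005071 M

Step 1: For a first-order reaction: [N₂O] = [N₂O]₀ × e^(-kt)
Step 2: [N₂O] = 2.68 × e^(-0.19 × 33)
Step 3: [N₂O] = 2.68 × e^(-6.27)
Step 4: [N₂O] = 2.68 × 0.00189223 = 0.005071 M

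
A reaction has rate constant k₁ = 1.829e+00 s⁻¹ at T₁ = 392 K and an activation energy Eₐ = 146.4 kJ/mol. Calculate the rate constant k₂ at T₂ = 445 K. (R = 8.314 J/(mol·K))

3.852e+02 s⁻¹

Step 1: Use the two-temperature Arrhenius form: ln(k₂/k₁) = -Eₐ/R × (1/T₂ - 1/T₁)
Step 2: Convert Eₐ to J/mol: 146.4 kJ/mol = 146400 J/mol
Step 3: 1/T₂ - 1/T₁ = 1/445 - 1/392 = -3.038294e-04 K⁻¹
Step 4: ln(k₂/k₁) = -146400/8.314 × -3.038294e-04 = 5.35009
Step 5: k₂ = k₁ × exp(5.35009) = 1.829e+00 × 2.10627e+02 = 3.852e+02 s⁻¹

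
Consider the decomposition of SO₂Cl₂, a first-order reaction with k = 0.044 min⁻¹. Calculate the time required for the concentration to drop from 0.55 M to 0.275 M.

15.75 min

Step 1: For first-order: t = ln([SO₂Cl₂]₀/[SO₂Cl₂])/k
Step 2: t = ln(0.55/0.275)/0.044
Step 3: t = ln(2)/0.044
Step 4: t = 0.6931/0.044 = 15.75 min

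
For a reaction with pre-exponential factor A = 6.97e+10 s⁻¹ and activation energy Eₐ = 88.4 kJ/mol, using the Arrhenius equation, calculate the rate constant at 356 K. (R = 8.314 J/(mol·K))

7.45e-03 s⁻¹

Step 1: Use the Arrhenius equation: k = A × exp(-Eₐ/RT)
Step 2: Convert Eₐ to J/mol: 88.4 kJ/mol = 88400 J/mol
Step 3: Calculate the exponent: -Eₐ/(RT) = -88400/(8.314 × 356) = -29.86704
Step 4: k = 6.97e+10 × exp(-29.86704)
Step 5: k = 6.97e+10 × 1.06883e-13 = 7.4497e-03 s⁻¹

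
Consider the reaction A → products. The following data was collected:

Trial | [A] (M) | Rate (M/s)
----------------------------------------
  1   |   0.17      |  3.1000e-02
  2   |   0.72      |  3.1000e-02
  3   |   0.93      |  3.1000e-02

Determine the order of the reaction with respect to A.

zeroth order (0)

Step 1: Compare trials - when concentration changes, rate stays constant.
Step 2: rate₂/rate₁ = 3.1000e-02/3.1000e-02 = 1
Step 3: [A]₂/[A]₁ = 0.72/0.17 = 4.235
Step 4: Since rate ratio ≈ (conc ratio)^0, the reaction is zeroth order.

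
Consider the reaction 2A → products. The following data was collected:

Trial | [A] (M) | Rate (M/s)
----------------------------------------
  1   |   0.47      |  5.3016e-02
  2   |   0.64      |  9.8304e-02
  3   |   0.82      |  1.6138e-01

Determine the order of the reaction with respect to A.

second order (2)

Step 1: Compare trials to find order n where rate₂/rate₁ = ([A]₂/[A]₁)^n
Step 2: rate₂/rate₁ = 9.8304e-02/5.3016e-02 = 1.854
Step 3: [A]₂/[A]₁ = 0.64/0.47 = 1.362
Step 4: n = ln(1.854)/ln(1.362) = 2.00 ≈ 2
Step 5: The reaction is second order in A.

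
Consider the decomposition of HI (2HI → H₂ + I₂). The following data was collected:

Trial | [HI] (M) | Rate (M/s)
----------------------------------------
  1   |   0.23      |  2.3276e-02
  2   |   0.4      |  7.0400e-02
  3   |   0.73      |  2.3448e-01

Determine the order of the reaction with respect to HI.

second order (2)

Step 1: Compare trials to find order n where rate₂/rate₁ = ([HI]₂/[HI]₁)^n
Step 2: rate₂/rate₁ = 7.0400e-02/2.3276e-02 = 3.025
Step 3: [HI]₂/[HI]₁ = 0.4/0.23 = 1.739
Step 4: n = ln(3.025)/ln(1.739) = 2.00 ≈ 2
Step 5: The reaction is second order in HI.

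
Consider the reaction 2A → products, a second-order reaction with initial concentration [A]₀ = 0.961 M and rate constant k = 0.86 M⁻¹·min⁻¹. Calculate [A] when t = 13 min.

0.08183 M

Step 1: For a second-order reaction: 1/[A] = 1/[A]₀ + kt
Step 2: 1/[A] = 1/0.961 + 0.86 × 13
Step 3: 1/[A] = 1.041 + 11.18 = 12.22
Step 4: [A] = 1/12.22 = 0.08183 M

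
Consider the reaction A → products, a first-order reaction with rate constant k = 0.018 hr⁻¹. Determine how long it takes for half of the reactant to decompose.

38.51 hr

Step 1: For a first-order reaction, t₁/₂ = ln(2)/k
Step 2: t₁/₂ = ln(2)/0.018
Step 3: t₁/₂ = 0.6931/0.018 = 38.51 hr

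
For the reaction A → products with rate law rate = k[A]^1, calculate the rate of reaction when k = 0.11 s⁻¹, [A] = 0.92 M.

0.1012 M/s

Step 1: Identify the rate law: rate = k[A]^1
Step 2: Substitute values: rate = 0.11 × (0.92)^1
Step 3: Calculate: rate = 0.11 × 0.92 = 0.1012 M/s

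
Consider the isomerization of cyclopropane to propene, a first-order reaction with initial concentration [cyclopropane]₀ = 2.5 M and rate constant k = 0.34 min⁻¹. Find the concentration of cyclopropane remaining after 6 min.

0.3251 M

Step 1: For a first-order reaction: [cyclopropane] = [cyclopropane]₀ × e^(-kt)
Step 2: [cyclopropane] = 2.5 × e^(-0.34 × 6)
Step 3: [cyclopropane] = 2.5 × e^(-2.04)
Step 4: [cyclopropane] = 2.5 × 0.130029 = 0.3251 M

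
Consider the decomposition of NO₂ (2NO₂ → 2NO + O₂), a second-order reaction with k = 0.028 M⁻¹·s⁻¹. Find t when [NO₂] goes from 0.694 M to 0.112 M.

267.4 s

Step 1: For second-order: t = (1/[NO₂] - 1/[NO₂]₀)/k
Step 2: t = (1/0.112 - 1/0.694)/0.028
Step 3: t = (8.929 - 1.441)/0.028
Step 4: t = 7.488/0.028 = 267.4 s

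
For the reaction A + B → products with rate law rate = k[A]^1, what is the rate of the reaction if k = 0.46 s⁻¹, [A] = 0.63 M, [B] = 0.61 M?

0.2898 M/s

Step 1: The rate law is rate = k[A]^1
Step 2: Note that the rate does not depend on [B] (zero order in B).
Step 3: rate = 0.46 × (0.63)^1 = 0.2898 M/s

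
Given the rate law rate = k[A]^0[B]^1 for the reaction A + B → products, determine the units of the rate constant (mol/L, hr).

hr⁻¹

Step 1: Overall order = 0 + 1 = 1.
Step 2: rate has units mol/L·hr⁻¹; [A]^0[B]^1 has units (mol/L)^1.
Step 3: k = rate/([A]^0[B]^1), so units of k = (mol/L)^(1-1)·hr⁻¹ = hr⁻¹.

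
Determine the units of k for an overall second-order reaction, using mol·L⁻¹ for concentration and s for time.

(mol·L⁻¹)⁻¹·s⁻¹

Step 1: For overall order n, rate = k × (concentration)^n.
Step 2: Rate has units mol·L⁻¹·s⁻¹; concentration term has units (mol·L⁻¹)^2.
Step 3: k = rate / (concentration)^n, so units of k = (mol·L⁻¹)^(1-2)·s⁻¹ = (mol·L⁻¹)⁻¹·s⁻¹.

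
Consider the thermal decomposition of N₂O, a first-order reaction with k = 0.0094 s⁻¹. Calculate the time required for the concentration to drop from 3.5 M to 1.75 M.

73.74 s

Step 1: For first-order: t = ln([N₂O]₀/[N₂O])/k
Step 2: t = ln(3.5/1.75)/0.0094
Step 3: t = ln(2)/0.0094
Step 4: t = 0.6931/0.0094 = 73.74 s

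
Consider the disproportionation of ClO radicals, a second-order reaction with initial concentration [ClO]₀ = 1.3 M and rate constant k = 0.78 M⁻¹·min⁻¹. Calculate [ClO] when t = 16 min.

0.07548 M

Step 1: For a second-order reaction: 1/[ClO] = 1/[ClO]₀ + kt
Step 2: 1/[ClO] = 1/1.3 + 0.78 × 16
Step 3: 1/[ClO] = 0.7692 + 12.48 = 13.25
Step 4: [ClO] = 1/13.25 = 0.07548 M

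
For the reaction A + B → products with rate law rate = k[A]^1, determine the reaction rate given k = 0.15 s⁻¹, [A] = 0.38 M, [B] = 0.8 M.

0.057 M/s

Step 1: The rate law is rate = k[A]^1
Step 2: Note that the rate does not depend on [B] (zero order in B).
Step 3: rate = 0.15 × (0.38)^1 = 0.057 M/s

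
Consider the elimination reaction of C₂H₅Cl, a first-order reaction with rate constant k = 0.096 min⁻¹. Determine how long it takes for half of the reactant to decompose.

7.22 min

Step 1: For a first-order reaction, t₁/₂ = ln(2)/k
Step 2: t₁/₂ = ln(2)/0.096
Step 3: t₁/₂ = 0.6931/0.096 = 7.22 min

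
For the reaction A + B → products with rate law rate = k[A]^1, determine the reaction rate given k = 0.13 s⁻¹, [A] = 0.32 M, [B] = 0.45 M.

0.0416 M/s

Step 1: The rate law is rate = k[A]^1
Step 2: Note that the rate does not depend on [B] (zero order in B).
Step 3: rate = 0.13 × (0.32)^1 = 0.0416 M/s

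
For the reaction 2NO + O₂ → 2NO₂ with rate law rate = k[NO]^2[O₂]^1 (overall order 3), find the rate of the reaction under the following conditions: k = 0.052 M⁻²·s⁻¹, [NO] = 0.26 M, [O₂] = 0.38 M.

0.001336 M/s

Step 1: The rate law is rate = k[NO]^2[O₂]^1, overall order = 2+1 = 3
Step 2: Substitute values: rate = 0.052 × (0.26)^2 × (0.38)^1
Step 3: rate = 0.052 × 0.0676 × 0.38 = 0.00133578 M/s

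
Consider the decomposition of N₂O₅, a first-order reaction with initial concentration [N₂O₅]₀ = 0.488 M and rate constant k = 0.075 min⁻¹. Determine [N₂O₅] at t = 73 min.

0.002045 M

Step 1: For a first-order reaction: [N₂O₅] = [N₂O₅]₀ × e^(-kt)
Step 2: [N₂O₅] = 0.488 × e^(-0.075 × 73)
Step 3: [N₂O₅] = 0.488 × e^(-5.475)
Step 4: [N₂O₅] = 0.488 × 0.00419023 = 0.002045 M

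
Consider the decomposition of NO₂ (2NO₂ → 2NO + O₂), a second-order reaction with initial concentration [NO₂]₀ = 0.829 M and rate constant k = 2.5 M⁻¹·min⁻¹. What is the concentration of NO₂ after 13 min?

0.02967 M

Step 1: For a second-order reaction: 1/[NO₂] = 1/[NO₂]₀ + kt
Step 2: 1/[NO₂] = 1/0.829 + 2.5 × 13
Step 3: 1/[NO₂] = 1.206 + 32.5 = 33.71
Step 4: [NO₂] = 1/33.71 = 0.02967 M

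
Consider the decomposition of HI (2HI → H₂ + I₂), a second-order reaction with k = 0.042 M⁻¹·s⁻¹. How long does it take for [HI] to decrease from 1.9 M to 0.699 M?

21.53 s

Step 1: For second-order: t = (1/[HI] - 1/[HI]₀)/k
Step 2: t = (1/0.699 - 1/1.9)/0.042
Step 3: t = (1.431 - 0.5263)/0.042
Step 4: t = 0.9043/0.042 = 21.53 s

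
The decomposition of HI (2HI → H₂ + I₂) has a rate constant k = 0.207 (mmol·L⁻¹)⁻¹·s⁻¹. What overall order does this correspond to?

second order (2)

Step 1: The units of k for an nth-order reaction are (concentration)^(1-n)·(time)⁻¹.
Step 2: Here k has units (mmol·L⁻¹)⁻¹·s⁻¹, so the concentration exponent is -1.
Step 3: 1 - n = -1 ⇒ n = 2. The reaction is second order.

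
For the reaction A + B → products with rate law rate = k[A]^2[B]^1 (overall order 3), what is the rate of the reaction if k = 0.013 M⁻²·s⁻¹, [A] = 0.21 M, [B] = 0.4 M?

0.0002293 M/s

Step 1: The rate law is rate = k[A]^2[B]^1, overall order = 2+1 = 3
Step 2: Substitute values: rate = 0.013 × (0.21)^2 × (0.4)^1
Step 3: rate = 0.013 × 0.0441 × 0.4 = 0.00022932 M/s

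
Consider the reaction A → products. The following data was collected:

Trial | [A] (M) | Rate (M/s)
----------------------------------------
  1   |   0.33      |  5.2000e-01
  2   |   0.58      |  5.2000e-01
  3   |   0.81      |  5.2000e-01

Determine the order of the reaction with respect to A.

zeroth order (0)

Step 1: Compare trials - when concentration changes, rate stays constant.
Step 2: rate₂/rate₁ = 5.2000e-01/5.2000e-01 = 1
Step 3: [A]₂/[A]₁ = 0.58/0.33 = 1.758
Step 4: Since rate ratio ≈ (conc ratio)^0, the reaction is zeroth order.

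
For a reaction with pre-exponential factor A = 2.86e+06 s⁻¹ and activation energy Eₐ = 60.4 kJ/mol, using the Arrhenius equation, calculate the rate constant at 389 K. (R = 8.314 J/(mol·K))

2.22e-02 s⁻¹

Step 1: Use the Arrhenius equation: k = A × exp(-Eₐ/RT)
Step 2: Convert Eₐ to J/mol: 60.4 kJ/mol = 60400 J/mol
Step 3: Calculate the exponent: -Eₐ/(RT) = -60400/(8.314 × 389) = -18.67572
Step 4: k = 2.86e+06 × exp(-18.67572)
Step 5: k = 2.86e+06 × 7.74886e-09 = 2.2162e-02 s⁻¹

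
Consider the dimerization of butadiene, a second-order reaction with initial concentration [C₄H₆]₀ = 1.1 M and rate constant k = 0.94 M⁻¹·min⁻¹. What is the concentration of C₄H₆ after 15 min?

0.06663 M

Step 1: For a second-order reaction: 1/[C₄H₆] = 1/[C₄H₆]₀ + kt
Step 2: 1/[C₄H₆] = 1/1.1 + 0.94 × 15
Step 3: 1/[C₄H₆] = 0.9091 + 14.1 = 15.01
Step 4: [C₄H₆] = 1/15.01 = 0.06663 M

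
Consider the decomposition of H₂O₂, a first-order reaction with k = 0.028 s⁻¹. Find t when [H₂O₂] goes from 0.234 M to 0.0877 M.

35.05 s

Step 1: For first-order: t = ln([H₂O₂]₀/[H₂O₂])/k
Step 2: t = ln(0.234/0.0877)/0.028
Step 3: t = ln(2.668)/0.028
Step 4: t = 0.9814/0.028 = 35.05 s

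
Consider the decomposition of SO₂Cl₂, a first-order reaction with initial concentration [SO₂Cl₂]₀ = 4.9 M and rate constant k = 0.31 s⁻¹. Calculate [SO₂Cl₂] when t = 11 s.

0.1619 M

Step 1: For a first-order reaction: [SO₂Cl₂] = [SO₂Cl₂]₀ × e^(-kt)
Step 2: [SO₂Cl₂] = 4.9 × e^(-0.31 × 11)
Step 3: [SO₂Cl₂] = 4.9 × e^(-3.41)
Step 4: [SO₂Cl₂] = 4.9 × 0.0330412 = 0.1619 M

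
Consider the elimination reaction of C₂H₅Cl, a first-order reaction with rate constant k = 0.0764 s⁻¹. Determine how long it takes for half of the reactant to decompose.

9.073 s

Step 1: For a first-order reaction, t₁/₂ = ln(2)/k
Step 2: t₁/₂ = ln(2)/0.0764
Step 3: t₁/₂ = 0.6931/0.0764 = 9.073 s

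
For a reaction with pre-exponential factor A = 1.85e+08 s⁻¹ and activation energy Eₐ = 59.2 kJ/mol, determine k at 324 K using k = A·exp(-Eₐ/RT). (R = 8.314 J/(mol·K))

5.28e-02 s⁻¹

Step 1: Use the Arrhenius equation: k = A × exp(-Eₐ/RT)
Step 2: Convert Eₐ to J/mol: 59.2 kJ/mol = 59200 J/mol
Step 3: Calculate the exponent: -Eₐ/(RT) = -59200/(8.314 × 324) = -21.97691
Step 4: k = 1.85e+08 × exp(-21.97691)
Step 5: k = 1.85e+08 × 2.85463e-10 = 5.2811e-02 s⁻¹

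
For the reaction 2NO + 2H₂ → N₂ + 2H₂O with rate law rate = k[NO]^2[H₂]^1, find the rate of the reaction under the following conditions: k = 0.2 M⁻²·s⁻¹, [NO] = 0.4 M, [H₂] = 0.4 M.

0.0128 M/s

Step 1: The rate law is rate = k[NO]^2[H₂]^1
Step 2: Substitute: rate = 0.2 × (0.4)^2 × (0.4)^1
Step 3: rate = 0.2 × 0.16 × 0.4 = 0.0128 M/s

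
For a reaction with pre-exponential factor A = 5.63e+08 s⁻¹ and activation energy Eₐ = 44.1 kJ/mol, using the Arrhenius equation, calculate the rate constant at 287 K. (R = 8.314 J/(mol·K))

5.30e+00 s⁻¹

Step 1: Use the Arrhenius equation: k = A × exp(-Eₐ/RT)
Step 2: Convert Eₐ to J/mol: 44.1 kJ/mol = 44100 J/mol
Step 3: Calculate the exponent: -Eₐ/(RT) = -44100/(8.314 × 287) = -18.48190
Step 4: k = 5.63e+08 × exp(-18.48190)
Step 5: k = 5.63e+08 × 9.40617e-09 = 5.2957e+00 s⁻¹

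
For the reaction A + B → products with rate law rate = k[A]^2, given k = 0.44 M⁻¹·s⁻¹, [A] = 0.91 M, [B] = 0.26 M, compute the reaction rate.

0.3644 M/s

Step 1: The rate law is rate = k[A]^2
Step 2: Note that the rate does not depend on [B] (zero order in B).
Step 3: rate = 0.44 × (0.91)^2 = 0.364364 M/s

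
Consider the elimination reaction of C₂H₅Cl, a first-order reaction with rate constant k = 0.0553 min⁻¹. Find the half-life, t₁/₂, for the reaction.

12.53 min

Step 1: For a first-order reaction, t₁/₂ = ln(2)/k
Step 2: t₁/₂ = ln(2)/0.0553
Step 3: t₁/₂ = 0.6931/0.0553 = 12.53 min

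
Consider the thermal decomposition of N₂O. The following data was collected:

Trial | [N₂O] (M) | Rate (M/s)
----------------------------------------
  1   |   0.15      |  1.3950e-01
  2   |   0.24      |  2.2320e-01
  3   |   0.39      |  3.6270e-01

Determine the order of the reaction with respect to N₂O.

first order (1)

Step 1: Compare trials to find order n where rate₂/rate₁ = ([N₂O]₂/[N₂O]₁)^n
Step 2: rate₂/rate₁ = 2.2320e-01/1.3950e-01 = 1.6
Step 3: [N₂O]₂/[N₂O]₁ = 0.24/0.15 = 1.6
Step 4: n = ln(1.6)/ln(1.6) = 1.00 ≈ 1
Step 5: The reaction is first order in N₂O.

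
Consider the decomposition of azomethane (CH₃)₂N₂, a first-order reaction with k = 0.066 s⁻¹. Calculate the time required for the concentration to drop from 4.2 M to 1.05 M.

21 s

Step 1: For first-order: t = ln([azomethane]₀/[azomethane])/k
Step 2: t = ln(4.2/1.05)/0.066
Step 3: t = ln(4)/0.066
Step 4: t = 1.386/0.066 = 21 s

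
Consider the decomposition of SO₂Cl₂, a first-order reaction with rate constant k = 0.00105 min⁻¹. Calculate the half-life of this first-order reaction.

660.1 min

Step 1: For a first-order reaction, t₁/₂ = ln(2)/k
Step 2: t₁/₂ = ln(2)/0.00105
Step 3: t₁/₂ = 0.6931/0.00105 = 660.1 min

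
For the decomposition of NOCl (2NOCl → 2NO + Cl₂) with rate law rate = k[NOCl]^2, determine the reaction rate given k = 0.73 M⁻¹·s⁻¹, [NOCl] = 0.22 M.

0.03533 M/s

Step 1: Identify the rate law: rate = k[NOCl]^2
Step 2: Substitute values: rate = 0.73 × (0.22)^2
Step 3: Calculate: rate = 0.73 × 0.0484 = 0.035332 M/s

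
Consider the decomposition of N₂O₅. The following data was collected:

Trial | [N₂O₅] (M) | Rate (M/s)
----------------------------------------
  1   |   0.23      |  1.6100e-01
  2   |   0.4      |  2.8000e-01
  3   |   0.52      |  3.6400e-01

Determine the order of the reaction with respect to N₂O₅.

first order (1)

Step 1: Compare trials to find order n where rate₂/rate₁ = ([N₂O₅]₂/[N₂O₅]₁)^n
Step 2: rate₂/rate₁ = 2.8000e-01/1.6100e-01 = 1.739
Step 3: [N₂O₅]₂/[N₂O₅]₁ = 0.4/0.23 = 1.739
Step 4: n = ln(1.739)/ln(1.739) = 1.00 ≈ 1
Step 5: The reaction is first order in N₂O₅.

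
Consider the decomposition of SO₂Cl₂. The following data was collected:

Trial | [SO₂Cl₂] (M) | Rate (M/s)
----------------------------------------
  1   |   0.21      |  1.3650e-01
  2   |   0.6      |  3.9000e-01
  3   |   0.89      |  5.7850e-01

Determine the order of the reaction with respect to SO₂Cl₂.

first order (1)

Step 1: Compare trials to find order n where rate₂/rate₁ = ([SO₂Cl₂]₂/[SO₂Cl₂]₁)^n
Step 2: rate₂/rate₁ = 3.9000e-01/1.3650e-01 = 2.857
Step 3: [SO₂Cl₂]₂/[SO₂Cl₂]₁ = 0.6/0.21 = 2.857
Step 4: n = ln(2.857)/ln(2.857) = 1.00 ≈ 1
Step 5: The reaction is first order in SO₂Cl₂.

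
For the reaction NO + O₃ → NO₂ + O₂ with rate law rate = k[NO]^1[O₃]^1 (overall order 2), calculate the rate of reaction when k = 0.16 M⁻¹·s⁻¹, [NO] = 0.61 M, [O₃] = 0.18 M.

0.01757 M/s

Step 1: The rate law is rate = k[NO]^1[O₃]^1, overall order = 1+1 = 2
Step 2: Substitute values: rate = 0.16 × (0.61)^1 × (0.18)^1
Step 3: rate = 0.16 × 0.61 × 0.18 = 0.017568 M/s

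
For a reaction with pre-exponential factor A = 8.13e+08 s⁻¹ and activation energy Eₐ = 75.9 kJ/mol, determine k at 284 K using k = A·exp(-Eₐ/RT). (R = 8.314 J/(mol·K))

8.91e-06 s⁻¹

Step 1: Use the Arrhenius equation: k = A × exp(-Eₐ/RT)
Step 2: Convert Eₐ to J/mol: 75.9 kJ/mol = 75900 J/mol
Step 3: Calculate the exponent: -Eₐ/(RT) = -75900/(8.314 × 284) = -32.14500
Step 4: k = 8.13e+08 × exp(-32.14500)
Step 5: k = 8.13e+08 × 1.09548e-14 = 8.9063e-06 s⁻¹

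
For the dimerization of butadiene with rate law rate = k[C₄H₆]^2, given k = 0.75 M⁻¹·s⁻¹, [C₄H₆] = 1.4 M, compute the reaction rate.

1.47 M/s

Step 1: Identify the rate law: rate = k[C₄H₆]^2
Step 2: Substitute values: rate = 0.75 × (1.4)^2
Step 3: Calculate: rate = 0.75 × 1.96 = 1.47 M/s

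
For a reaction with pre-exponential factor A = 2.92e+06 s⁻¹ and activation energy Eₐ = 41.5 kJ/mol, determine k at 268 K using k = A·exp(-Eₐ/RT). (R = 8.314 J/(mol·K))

2.38e-02 s⁻¹

Step 1: Use the Arrhenius equation: k = A × exp(-Eₐ/RT)
Step 2: Convert Eₐ to J/mol: 41.5 kJ/mol = 41500 J/mol
Step 3: Calculate the exponent: -Eₐ/(RT) = -41500/(8.314 × 268) = -18.62530
Step 4: k = 2.92e+06 × exp(-18.62530)
Step 5: k = 2.92e+06 × 8.14958e-09 = 2.3797e-02 s⁻¹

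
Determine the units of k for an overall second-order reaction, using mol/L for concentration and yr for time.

(mol/L)⁻¹·yr⁻¹

Step 1: For overall order n, rate = k × (concentration)^n.
Step 2: Rate has units mol/L·yr⁻¹; concentration term has units (mol/L)^2.
Step 3: k = rate / (concentration)^n, so units of k = (mol/L)^(1-2)·yr⁻¹ = (mol/L)⁻¹·yr⁻¹.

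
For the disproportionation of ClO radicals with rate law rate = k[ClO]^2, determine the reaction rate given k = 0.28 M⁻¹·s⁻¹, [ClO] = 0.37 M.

0.03833 M/s

Step 1: Identify the rate law: rate = k[ClO]^2
Step 2: Substitute values: rate = 0.28 × (0.37)^2
Step 3: Calculate: rate = 0.28 × 0.1369 = 0.038332 M/s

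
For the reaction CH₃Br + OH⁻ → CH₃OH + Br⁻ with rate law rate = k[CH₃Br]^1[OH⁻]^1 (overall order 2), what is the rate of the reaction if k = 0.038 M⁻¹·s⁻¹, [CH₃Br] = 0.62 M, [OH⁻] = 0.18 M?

0.004241 M/s

Step 1: The rate law is rate = k[CH₃Br]^1[OH⁻]^1, overall order = 1+1 = 2
Step 2: Substitute values: rate = 0.038 × (0.62)^1 × (0.18)^1
Step 3: rate = 0.038 × 0.62 × 0.18 = 0.0042408 M/s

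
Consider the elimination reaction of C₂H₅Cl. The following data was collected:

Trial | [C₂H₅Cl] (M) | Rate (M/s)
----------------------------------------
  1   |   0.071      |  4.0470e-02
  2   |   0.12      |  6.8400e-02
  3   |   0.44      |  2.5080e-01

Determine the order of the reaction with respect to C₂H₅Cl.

first order (1)

Step 1: Compare trials to find order n where rate₂/rate₁ = ([C₂H₅Cl]₂/[C₂H₅Cl]₁)^n
Step 2: rate₂/rate₁ = 6.8400e-02/4.0470e-02 = 1.69
Step 3: [C₂H₅Cl]₂/[C₂H₅Cl]₁ = 0.12/0.071 = 1.69
Step 4: n = ln(1.69)/ln(1.69) = 1.00 ≈ 1
Step 5: The reaction is first order in C₂H₅Cl.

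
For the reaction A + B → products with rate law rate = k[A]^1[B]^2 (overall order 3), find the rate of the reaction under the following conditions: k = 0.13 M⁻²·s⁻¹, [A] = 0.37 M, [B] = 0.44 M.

0.009312 M/s

Step 1: The rate law is rate = k[A]^1[B]^2, overall order = 1+2 = 3
Step 2: Substitute values: rate = 0.13 × (0.37)^1 × (0.44)^2
Step 3: rate = 0.13 × 0.37 × 0.1936 = 0.00931216 M/s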